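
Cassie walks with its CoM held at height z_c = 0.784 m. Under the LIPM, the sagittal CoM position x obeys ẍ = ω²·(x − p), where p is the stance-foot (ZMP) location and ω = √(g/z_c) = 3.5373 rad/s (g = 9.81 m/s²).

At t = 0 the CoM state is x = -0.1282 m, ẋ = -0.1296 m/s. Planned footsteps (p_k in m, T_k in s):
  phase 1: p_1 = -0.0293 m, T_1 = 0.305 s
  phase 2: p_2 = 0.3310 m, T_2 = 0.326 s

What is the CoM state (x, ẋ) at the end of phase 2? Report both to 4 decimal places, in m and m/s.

x = -0.9315, ẋ = -4.0399

phase 1: p=-0.0293, T=0.305, ωT=1.078877, cosh=1.640675, sinh=1.300698; start (x,ẋ)=(-0.128200, -0.129600) → end (x,ẋ)=(-0.239218, -0.667666)
phase 2: p=0.3310, T=0.326, ωT=1.153160, cosh=1.741913, sinh=1.426275; start (x,ẋ)=(-0.239218, -0.667666) → end (x,ẋ)=(-0.931480, -4.039859)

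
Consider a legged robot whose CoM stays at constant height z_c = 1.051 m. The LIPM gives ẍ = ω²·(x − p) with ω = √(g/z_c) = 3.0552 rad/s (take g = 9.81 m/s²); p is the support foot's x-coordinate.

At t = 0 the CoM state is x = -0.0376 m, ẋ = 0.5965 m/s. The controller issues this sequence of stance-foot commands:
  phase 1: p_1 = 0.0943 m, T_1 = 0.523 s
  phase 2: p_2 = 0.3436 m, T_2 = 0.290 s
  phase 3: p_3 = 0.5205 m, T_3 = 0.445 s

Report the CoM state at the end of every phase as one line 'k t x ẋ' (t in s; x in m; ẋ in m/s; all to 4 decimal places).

1 0.5230 0.2177 0.5793
2 0.8130 0.3559 0.4349
3 1.2580 0.4378 -0.0120

phase 1: p=0.0943, T=0.523, ωT=1.597870, cosh=2.572409, sinh=2.370082; start (x,ẋ)=(-0.037600, 0.596500) → end (x,ẋ)=(0.217736, 0.579344)
phase 2: p=0.3436, T=0.290, ωT=0.886008, cosh=1.418863, sinh=1.006565; start (x,ẋ)=(0.217736, 0.579344) → end (x,ẋ)=(0.355887, 0.434947)
phase 3: p=0.5205, T=0.445, ωT=1.359564, cosh=2.075634, sinh=1.818861; start (x,ẋ)=(0.355887, 0.434947) → end (x,ẋ)=(0.437762, -0.011961)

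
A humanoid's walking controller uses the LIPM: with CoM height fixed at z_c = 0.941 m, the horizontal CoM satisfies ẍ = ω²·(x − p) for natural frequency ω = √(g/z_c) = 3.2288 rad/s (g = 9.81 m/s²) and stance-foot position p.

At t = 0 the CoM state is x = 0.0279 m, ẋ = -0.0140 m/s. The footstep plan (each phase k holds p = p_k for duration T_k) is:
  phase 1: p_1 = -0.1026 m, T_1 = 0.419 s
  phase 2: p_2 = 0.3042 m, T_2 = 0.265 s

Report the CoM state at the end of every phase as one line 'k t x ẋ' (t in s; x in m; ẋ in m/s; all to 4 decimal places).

1 0.4190 0.1589 0.7317
2 0.6840 0.3208 0.5639

phase 1: p=-0.1026, T=0.419, ωT=1.352867, cosh=2.063500, sinh=1.805002; start (x,ẋ)=(0.027900, -0.014000) → end (x,ẋ)=(0.158860, 0.731664)
phase 2: p=0.3042, T=0.265, ωT=0.855632, cosh=1.388938, sinh=0.963923; start (x,ẋ)=(0.158860, 0.731664) → end (x,ẋ)=(0.320762, 0.563892)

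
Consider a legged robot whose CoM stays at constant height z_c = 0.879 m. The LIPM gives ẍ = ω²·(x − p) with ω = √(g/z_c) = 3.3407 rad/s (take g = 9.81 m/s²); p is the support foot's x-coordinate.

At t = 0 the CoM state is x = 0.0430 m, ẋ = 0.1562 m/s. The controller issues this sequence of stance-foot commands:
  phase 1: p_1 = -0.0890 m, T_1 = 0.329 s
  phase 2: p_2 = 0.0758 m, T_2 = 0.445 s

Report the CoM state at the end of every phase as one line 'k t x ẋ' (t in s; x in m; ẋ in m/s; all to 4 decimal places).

phase 1: p=-0.0890, T=0.329, ωT=1.099090, cosh=1.667304, sinh=1.334130; start (x,ẋ)=(0.043000, 0.156200) → end (x,ẋ)=(0.193464, 0.848748)
phase 2: p=0.0758, T=0.445, ωT=1.486611, cosh=2.324112, sinh=2.097974; start (x,ẋ)=(0.193464, 0.848748) → end (x,ẋ)=(0.882281, 2.797253)

1 0.3290 0.1935 0.8487
2 0.7740 0.8823 2.7973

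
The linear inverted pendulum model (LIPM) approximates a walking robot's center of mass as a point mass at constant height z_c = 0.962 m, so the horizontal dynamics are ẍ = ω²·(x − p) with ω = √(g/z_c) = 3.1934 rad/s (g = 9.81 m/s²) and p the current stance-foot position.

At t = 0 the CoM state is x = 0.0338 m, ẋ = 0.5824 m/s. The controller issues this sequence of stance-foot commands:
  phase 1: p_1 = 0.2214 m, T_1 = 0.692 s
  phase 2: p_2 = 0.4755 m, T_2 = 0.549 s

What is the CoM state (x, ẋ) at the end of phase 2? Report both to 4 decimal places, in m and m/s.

x = -0.4209, ẋ = -2.6995

phase 1: p=0.2214, T=0.692, ωT=2.209833, cosh=4.611956, sinh=4.502237; start (x,ẋ)=(0.033800, 0.582400) → end (x,ẋ)=(0.177298, -0.011205)
phase 2: p=0.4755, T=0.549, ωT=1.753177, cosh=2.973067, sinh=2.799845; start (x,ẋ)=(0.177298, -0.011205) → end (x,ẋ)=(-0.420900, -2.699548)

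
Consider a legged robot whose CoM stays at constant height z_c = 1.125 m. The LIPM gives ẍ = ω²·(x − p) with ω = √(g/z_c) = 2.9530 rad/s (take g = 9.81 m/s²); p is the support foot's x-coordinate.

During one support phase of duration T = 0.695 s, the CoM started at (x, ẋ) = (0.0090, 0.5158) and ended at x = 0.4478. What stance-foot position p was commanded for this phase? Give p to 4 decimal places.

ωT = 2.9530·0.695 = 2.052335; cosh(ωT) = 3.957248, sinh(ωT) = 3.828813
x(T) = p + (x₀−p)·cosh(ωT) + (ẋ₀/ω)·sinh(ωT) ⇒ p·(1 − cosh) = x(T) − x₀·cosh − (ẋ₀/ω)·sinh
numerator   = 0.4478 − (0.0090)·3.957248 − (0.5158/2.9530)·3.828813 = -0.256593
denominator = 1 − 3.957248 = -2.957248
p = -0.256593 / -2.957248 = 0.0868

p = 0.0868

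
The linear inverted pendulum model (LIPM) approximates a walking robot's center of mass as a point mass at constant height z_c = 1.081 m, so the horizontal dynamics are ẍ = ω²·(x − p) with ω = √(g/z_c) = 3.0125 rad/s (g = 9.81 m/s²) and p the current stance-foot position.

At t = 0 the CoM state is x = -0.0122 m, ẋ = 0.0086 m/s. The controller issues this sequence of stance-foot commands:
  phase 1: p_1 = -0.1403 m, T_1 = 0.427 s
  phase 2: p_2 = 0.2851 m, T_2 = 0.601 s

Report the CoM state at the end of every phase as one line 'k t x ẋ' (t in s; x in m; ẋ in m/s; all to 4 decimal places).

phase 1: p=-0.1403, T=0.427, ωT=1.286338, cosh=1.947893, sinh=1.671612; start (x,ẋ)=(-0.012200, 0.008600) → end (x,ẋ)=(0.113997, 0.661829)
phase 2: p=0.2851, T=0.601, ωT=1.810512, cosh=3.138575, sinh=2.975005; start (x,ẋ)=(0.113997, 0.661829) → end (x,ẋ)=(0.401673, 0.543743)

1 0.4270 0.1140 0.6618
2 1.0280 0.4017 0.5437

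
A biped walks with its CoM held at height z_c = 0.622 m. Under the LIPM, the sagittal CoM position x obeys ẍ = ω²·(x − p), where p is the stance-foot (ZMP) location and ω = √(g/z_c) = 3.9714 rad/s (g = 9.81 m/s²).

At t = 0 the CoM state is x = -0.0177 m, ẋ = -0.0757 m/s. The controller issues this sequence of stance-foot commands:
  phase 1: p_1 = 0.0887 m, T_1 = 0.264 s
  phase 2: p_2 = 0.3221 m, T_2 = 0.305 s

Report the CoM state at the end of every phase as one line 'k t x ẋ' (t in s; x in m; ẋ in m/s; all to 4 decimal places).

1 0.2640 -0.1056 -0.6500
2 0.5690 -0.7101 -3.7868

phase 1: p=0.0887, T=0.264, ωT=1.048450, cosh=1.601852, sinh=1.251372; start (x,ẋ)=(-0.017700, -0.075700) → end (x,ẋ)=(-0.105590, -0.650036)
phase 2: p=0.3221, T=0.305, ωT=1.211277, cosh=1.827793, sinh=1.529977; start (x,ẋ)=(-0.105590, -0.650036) → end (x,ẋ)=(-0.710054, -3.786839)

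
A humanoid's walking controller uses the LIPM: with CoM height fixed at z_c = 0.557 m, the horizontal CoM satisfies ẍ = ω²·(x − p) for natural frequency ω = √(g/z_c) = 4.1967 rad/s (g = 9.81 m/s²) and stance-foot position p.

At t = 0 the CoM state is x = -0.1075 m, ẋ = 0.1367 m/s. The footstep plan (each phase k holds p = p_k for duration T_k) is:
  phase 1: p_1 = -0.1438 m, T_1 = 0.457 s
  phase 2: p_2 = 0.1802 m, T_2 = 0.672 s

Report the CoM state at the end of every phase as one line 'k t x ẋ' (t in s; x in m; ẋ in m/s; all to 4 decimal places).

phase 1: p=-0.1438, T=0.457, ωT=1.917892, cosh=3.476755, sinh=3.329839; start (x,ẋ)=(-0.107500, 0.136700) → end (x,ẋ)=(0.090870, 0.982541)
phase 2: p=0.1802, T=0.672, ωT=2.820182, cosh=8.419753, sinh=8.360158; start (x,ẋ)=(0.090870, 0.982541) → end (x,ẋ)=(1.385361, 5.138593)

1 0.4570 0.0909 0.9825
2 1.1290 1.3854 5.1386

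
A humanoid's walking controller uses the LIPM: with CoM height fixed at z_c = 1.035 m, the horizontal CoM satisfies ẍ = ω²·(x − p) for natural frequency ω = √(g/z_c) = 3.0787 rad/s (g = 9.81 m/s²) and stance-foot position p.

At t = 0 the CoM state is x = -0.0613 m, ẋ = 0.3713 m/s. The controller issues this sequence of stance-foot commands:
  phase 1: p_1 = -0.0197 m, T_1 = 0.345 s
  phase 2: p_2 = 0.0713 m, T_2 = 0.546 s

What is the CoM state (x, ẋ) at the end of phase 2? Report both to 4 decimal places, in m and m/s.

x = 0.4269, ẋ = 1.1791

phase 1: p=-0.0197, T=0.345, ωT=1.062151, cosh=1.619149, sinh=1.273438; start (x,ẋ)=(-0.061300, 0.371300) → end (x,ẋ)=(0.066524, 0.438096)
phase 2: p=0.0713, T=0.546, ωT=1.680970, cosh=2.778479, sinh=2.592285; start (x,ẋ)=(0.066524, 0.438096) → end (x,ẋ)=(0.426909, 1.179121)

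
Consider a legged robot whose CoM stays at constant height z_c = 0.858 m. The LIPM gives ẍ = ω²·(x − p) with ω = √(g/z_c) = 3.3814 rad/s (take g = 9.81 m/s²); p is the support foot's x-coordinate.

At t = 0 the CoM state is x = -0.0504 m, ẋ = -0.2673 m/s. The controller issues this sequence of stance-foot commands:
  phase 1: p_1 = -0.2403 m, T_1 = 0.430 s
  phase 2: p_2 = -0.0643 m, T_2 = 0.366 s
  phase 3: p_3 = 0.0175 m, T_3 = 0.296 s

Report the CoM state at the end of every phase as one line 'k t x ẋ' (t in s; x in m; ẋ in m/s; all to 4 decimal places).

phase 1: p=-0.2403, T=0.430, ωT=1.454002, cosh=2.256922, sinh=2.023288; start (x,ẋ)=(-0.050400, -0.267300) → end (x,ẋ)=(0.028348, 0.695935)
phase 2: p=-0.0643, T=0.366, ωT=1.237592, cosh=1.868693, sinh=1.578611; start (x,ẋ)=(0.028348, 0.695935) → end (x,ẋ)=(0.433729, 1.795037)
phase 3: p=0.0175, T=0.296, ωT=1.000894, cosh=1.544132, sinh=1.176582; start (x,ẋ)=(0.433729, 1.795037) → end (x,ẋ)=(1.284808, 4.427739)

1 0.4300 0.0283 0.6959
2 0.7960 0.4337 1.7950
3 1.0920 1.2848 4.4277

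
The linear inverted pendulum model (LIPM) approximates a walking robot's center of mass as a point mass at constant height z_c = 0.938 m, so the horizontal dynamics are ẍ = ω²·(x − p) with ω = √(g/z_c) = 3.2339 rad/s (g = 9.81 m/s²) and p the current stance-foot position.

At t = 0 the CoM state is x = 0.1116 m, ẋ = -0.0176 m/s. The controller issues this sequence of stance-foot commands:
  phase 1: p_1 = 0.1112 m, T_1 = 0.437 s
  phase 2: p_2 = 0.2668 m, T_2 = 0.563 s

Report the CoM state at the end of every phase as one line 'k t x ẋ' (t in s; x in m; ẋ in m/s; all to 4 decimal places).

1 0.4370 0.1016 -0.0358
2 1.0000 -0.2902 -1.7204

phase 1: p=0.1112, T=0.437, ωT=1.413214, cosh=2.176251, sinh=1.932891; start (x,ẋ)=(0.111600, -0.017600) → end (x,ẋ)=(0.101551, -0.035802)
phase 2: p=0.2668, T=0.563, ωT=1.820686, cosh=3.169003, sinh=3.007089; start (x,ẋ)=(0.101551, -0.035802) → end (x,ẋ)=(-0.290165, -1.720440)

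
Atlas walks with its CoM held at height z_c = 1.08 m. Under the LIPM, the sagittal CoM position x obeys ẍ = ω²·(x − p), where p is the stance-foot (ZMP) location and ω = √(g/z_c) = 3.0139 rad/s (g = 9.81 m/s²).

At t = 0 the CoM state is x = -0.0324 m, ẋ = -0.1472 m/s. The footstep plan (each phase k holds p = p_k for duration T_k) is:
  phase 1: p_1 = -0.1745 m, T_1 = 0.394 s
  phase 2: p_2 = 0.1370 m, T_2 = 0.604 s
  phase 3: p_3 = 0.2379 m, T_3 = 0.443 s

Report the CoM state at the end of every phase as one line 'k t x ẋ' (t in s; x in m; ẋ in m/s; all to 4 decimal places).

1 0.3940 0.0075 0.3730
2 0.9980 0.0988 0.0086
3 1.4410 -0.0396 -0.7239

phase 1: p=-0.1745, T=0.394, ωT=1.187477, cosh=1.791893, sinh=1.486904; start (x,ẋ)=(-0.032400, -0.147200) → end (x,ẋ)=(0.007507, 0.373037)
phase 2: p=0.1370, T=0.604, ωT=1.820396, cosh=3.168131, sinh=3.006169; start (x,ẋ)=(0.007507, 0.373037) → end (x,ẋ)=(0.098830, 0.008587)
phase 3: p=0.2379, T=0.443, ωT=1.335158, cosh=2.031856, sinh=1.768739; start (x,ẋ)=(0.098830, 0.008587) → end (x,ẋ)=(-0.039631, -0.723907)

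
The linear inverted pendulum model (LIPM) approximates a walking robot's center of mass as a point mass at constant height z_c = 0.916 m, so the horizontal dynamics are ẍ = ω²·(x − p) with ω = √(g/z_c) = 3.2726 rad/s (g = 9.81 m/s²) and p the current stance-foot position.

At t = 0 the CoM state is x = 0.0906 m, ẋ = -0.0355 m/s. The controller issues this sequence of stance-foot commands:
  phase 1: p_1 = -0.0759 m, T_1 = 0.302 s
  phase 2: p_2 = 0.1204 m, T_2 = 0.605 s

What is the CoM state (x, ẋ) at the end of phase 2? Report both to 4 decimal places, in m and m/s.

phase 1: p=-0.0759, T=0.302, ωT=0.988325, cosh=1.529465, sinh=1.157266; start (x,ẋ)=(0.090600, -0.035500) → end (x,ẋ)=(0.166202, 0.576284)
phase 2: p=0.1204, T=0.605, ωT=1.979923, cosh=3.690133, sinh=3.552053; start (x,ẋ)=(0.166202, 0.576284) → end (x,ẋ)=(0.914911, 2.658992)

x = 0.9149, ẋ = 2.6590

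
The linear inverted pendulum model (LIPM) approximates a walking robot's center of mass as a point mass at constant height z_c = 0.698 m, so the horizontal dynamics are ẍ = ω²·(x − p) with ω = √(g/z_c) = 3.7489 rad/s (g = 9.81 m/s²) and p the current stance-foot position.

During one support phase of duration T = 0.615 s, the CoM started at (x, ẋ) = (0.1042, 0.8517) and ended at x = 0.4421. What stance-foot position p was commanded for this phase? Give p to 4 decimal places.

ωT = 3.7489·0.615 = 2.305573; cosh(ωT) = 5.064815, sinh(ωT) = 4.965114
x(T) = p + (x₀−p)·cosh(ωT) + (ẋ₀/ω)·sinh(ωT) ⇒ p·(1 − cosh) = x(T) − x₀·cosh − (ẋ₀/ω)·sinh
numerator   = 0.4421 − (0.1042)·5.064815 − (0.8517/3.7489)·4.965114 = -1.213661
denominator = 1 − 5.064815 = -4.064815
p = -1.213661 / -4.064815 = 0.2986

p = 0.2986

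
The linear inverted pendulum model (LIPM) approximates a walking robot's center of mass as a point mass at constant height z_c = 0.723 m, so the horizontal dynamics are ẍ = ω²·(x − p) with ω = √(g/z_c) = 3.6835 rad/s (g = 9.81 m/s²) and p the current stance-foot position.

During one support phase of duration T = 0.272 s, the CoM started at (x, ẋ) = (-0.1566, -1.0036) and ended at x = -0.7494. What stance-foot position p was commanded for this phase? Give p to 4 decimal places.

p = 0.3418

ωT = 3.6835·0.272 = 1.001912; cosh(ωT) = 1.545330, sinh(ωT) = 1.178154
x(T) = p + (x₀−p)·cosh(ωT) + (ẋ₀/ω)·sinh(ωT) ⇒ p·(1 − cosh) = x(T) − x₀·cosh − (ẋ₀/ω)·sinh
numerator   = -0.7494 − (-0.1566)·1.545330 − (-1.0036/3.6835)·1.178154 = -0.186404
denominator = 1 − 1.545330 = -0.545330
p = -0.186404 / -0.545330 = 0.3418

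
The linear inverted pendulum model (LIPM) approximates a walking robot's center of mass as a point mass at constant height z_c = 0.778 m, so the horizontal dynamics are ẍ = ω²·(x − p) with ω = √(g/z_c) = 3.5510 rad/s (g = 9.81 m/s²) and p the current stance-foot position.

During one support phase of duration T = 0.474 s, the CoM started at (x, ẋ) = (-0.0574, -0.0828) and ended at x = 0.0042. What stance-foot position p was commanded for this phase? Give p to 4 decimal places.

p = -0.1259

ωT = 3.5510·0.474 = 1.683174; cosh(ωT) = 2.784198, sinh(ωT) = 2.598415
x(T) = p + (x₀−p)·cosh(ωT) + (ẋ₀/ω)·sinh(ωT) ⇒ p·(1 − cosh) = x(T) − x₀·cosh − (ẋ₀/ω)·sinh
numerator   = 0.0042 − (-0.0574)·2.784198 − (-0.0828/3.5510)·2.598415 = 0.224601
denominator = 1 − 2.784198 = -1.784198
p = 0.224601 / -1.784198 = -0.1259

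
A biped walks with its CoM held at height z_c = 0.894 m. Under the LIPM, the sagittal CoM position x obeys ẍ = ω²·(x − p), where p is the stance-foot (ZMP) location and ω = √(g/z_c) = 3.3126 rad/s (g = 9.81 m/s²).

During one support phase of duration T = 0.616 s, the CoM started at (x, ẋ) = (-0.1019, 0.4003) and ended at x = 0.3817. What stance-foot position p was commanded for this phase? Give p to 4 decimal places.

ωT = 3.3126·0.616 = 2.040562; cosh(ωT) = 3.912443, sinh(ωT) = 3.782487
x(T) = p + (x₀−p)·cosh(ωT) + (ẋ₀/ω)·sinh(ωT) ⇒ p·(1 − cosh) = x(T) − x₀·cosh − (ẋ₀/ω)·sinh
numerator   = 0.3817 − (-0.1019)·3.912443 − (0.4003/3.3126)·3.782487 = 0.323296
denominator = 1 − 3.912443 = -2.912443
p = 0.323296 / -2.912443 = -0.1110

p = -0.1110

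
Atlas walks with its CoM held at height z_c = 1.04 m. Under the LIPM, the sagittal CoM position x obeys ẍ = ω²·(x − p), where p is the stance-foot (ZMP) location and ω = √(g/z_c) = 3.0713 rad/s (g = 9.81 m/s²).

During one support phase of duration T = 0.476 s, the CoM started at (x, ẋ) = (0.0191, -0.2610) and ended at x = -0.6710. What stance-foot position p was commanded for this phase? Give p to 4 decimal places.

p = 0.4249

ωT = 3.0713·0.476 = 1.461939; cosh(ωT) = 2.273051, sinh(ωT) = 2.041265
x(T) = p + (x₀−p)·cosh(ωT) + (ẋ₀/ω)·sinh(ωT) ⇒ p·(1 − cosh) = x(T) − x₀·cosh − (ẋ₀/ω)·sinh
numerator   = -0.6710 − (0.0191)·2.273051 − (-0.2610/3.0713)·2.041265 = -0.540948
denominator = 1 − 2.273051 = -1.273051
p = -0.540948 / -1.273051 = 0.4249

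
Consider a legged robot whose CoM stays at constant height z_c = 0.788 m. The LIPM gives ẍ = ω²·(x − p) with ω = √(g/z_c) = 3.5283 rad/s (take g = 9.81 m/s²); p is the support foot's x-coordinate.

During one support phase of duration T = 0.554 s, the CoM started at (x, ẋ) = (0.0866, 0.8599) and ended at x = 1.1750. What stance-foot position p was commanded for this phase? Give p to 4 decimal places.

ωT = 3.5283·0.554 = 1.954678; cosh(ωT) = 3.601628, sinh(ωT) = 3.460018
x(T) = p + (x₀−p)·cosh(ωT) + (ẋ₀/ω)·sinh(ωT) ⇒ p·(1 − cosh) = x(T) − x₀·cosh − (ẋ₀/ω)·sinh
numerator   = 1.1750 − (0.0866)·3.601628 − (0.8599/3.5283)·3.460018 = 0.019840
denominator = 1 − 3.601628 = -2.601628
p = 0.019840 / -2.601628 = -0.0076

p = -0.0076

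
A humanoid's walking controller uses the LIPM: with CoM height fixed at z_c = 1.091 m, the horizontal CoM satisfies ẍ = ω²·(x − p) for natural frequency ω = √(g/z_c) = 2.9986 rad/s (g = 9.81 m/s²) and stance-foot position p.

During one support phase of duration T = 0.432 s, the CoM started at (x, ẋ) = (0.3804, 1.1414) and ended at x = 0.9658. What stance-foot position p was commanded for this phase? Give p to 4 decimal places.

ωT = 2.9986·0.432 = 1.295395; cosh(ωT) = 1.963114, sinh(ωT) = 1.689325
x(T) = p + (x₀−p)·cosh(ωT) + (ẋ₀/ω)·sinh(ωT) ⇒ p·(1 − cosh) = x(T) − x₀·cosh − (ẋ₀/ω)·sinh
numerator   = 0.9658 − (0.3804)·1.963114 − (1.1414/2.9986)·1.689325 = -0.424001
denominator = 1 − 1.963114 = -0.963114
p = -0.424001 / -0.963114 = 0.4402

p = 0.4402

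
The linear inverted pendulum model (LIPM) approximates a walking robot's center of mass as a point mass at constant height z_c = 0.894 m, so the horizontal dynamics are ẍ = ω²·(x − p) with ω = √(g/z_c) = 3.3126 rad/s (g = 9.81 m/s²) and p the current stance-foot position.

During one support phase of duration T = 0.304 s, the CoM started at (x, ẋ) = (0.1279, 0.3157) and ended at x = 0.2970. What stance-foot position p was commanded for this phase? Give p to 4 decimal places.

p = 0.0262

ωT = 3.3126·0.304 = 1.007030; cosh(ωT) = 1.551381, sinh(ωT) = 1.186079
x(T) = p + (x₀−p)·cosh(ωT) + (ẋ₀/ω)·sinh(ωT) ⇒ p·(1 − cosh) = x(T) − x₀·cosh − (ẋ₀/ω)·sinh
numerator   = 0.2970 − (0.1279)·1.551381 − (0.3157/3.3126)·1.186079 = -0.014458
denominator = 1 − 1.551381 = -0.551381
p = -0.014458 / -0.551381 = 0.0262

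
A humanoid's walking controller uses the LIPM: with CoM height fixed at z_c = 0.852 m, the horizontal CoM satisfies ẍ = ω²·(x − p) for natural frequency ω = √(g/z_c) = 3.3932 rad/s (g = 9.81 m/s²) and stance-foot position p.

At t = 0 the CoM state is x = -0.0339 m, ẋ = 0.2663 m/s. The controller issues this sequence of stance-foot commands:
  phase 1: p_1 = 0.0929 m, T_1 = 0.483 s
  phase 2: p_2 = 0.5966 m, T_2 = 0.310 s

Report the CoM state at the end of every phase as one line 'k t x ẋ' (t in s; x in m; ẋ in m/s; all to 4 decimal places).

1 0.4830 -0.0514 -0.3545
2 0.7930 -0.5756 -3.3333

phase 1: p=0.0929, T=0.483, ωT=1.638916, cosh=2.671886, sinh=2.477696; start (x,ẋ)=(-0.033900, 0.266300) → end (x,ẋ)=(-0.051444, -0.354525)
phase 2: p=0.5966, T=0.310, ωT=1.051892, cosh=1.606170, sinh=1.256893; start (x,ẋ)=(-0.051444, -0.354525) → end (x,ẋ)=(-0.575591, -3.333265)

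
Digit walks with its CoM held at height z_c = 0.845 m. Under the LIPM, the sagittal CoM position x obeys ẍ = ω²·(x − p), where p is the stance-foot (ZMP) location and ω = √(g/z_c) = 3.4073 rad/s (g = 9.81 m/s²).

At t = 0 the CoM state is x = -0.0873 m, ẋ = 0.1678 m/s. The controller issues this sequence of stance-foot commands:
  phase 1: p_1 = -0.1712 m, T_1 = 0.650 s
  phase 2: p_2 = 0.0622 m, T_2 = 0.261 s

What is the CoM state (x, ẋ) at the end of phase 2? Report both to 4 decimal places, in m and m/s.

phase 1: p=-0.1712, T=0.650, ωT=2.214745, cosh=4.634127, sinh=4.524946; start (x,ẋ)=(-0.087300, 0.167800) → end (x,ẋ)=(0.440444, 2.071164)
phase 2: p=0.0622, T=0.261, ωT=0.889305, cosh=1.422190, sinh=1.011249; start (x,ẋ)=(0.440444, 2.071164) → end (x,ẋ)=(1.214834, 4.248877)

x = 1.2148, ẋ = 4.2489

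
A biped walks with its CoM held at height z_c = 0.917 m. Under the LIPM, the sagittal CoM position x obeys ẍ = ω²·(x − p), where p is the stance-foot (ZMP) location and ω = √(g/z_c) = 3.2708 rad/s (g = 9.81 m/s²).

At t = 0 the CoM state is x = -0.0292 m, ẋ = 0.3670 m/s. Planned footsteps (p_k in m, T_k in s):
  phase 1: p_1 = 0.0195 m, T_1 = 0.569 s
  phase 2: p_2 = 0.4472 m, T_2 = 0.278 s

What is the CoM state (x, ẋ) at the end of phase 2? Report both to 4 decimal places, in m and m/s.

phase 1: p=0.0195, T=0.569, ωT=1.861085, cosh=3.293108, sinh=3.137604; start (x,ẋ)=(-0.029200, 0.367000) → end (x,ẋ)=(0.211180, 0.708788)
phase 2: p=0.4472, T=0.278, ωT=0.909282, cosh=1.442677, sinh=1.039864; start (x,ẋ)=(0.211180, 0.708788) → end (x,ẋ)=(0.332040, 0.219805)

x = 0.3320, ẋ = 0.2198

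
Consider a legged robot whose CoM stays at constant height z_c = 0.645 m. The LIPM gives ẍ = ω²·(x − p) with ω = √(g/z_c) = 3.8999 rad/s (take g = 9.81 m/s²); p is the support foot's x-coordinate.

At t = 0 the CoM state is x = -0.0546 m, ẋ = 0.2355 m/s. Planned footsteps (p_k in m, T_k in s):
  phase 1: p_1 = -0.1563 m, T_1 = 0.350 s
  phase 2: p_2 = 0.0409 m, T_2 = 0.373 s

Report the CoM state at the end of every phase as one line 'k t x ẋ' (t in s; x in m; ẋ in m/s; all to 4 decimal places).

1 0.3500 0.1663 1.2170
2 0.7230 0.9559 3.7385

phase 1: p=-0.1563, T=0.350, ωT=1.364965, cosh=2.085488, sinh=1.830098; start (x,ẋ)=(-0.054600, 0.235500) → end (x,ẋ)=(0.166307, 1.216986)
phase 2: p=0.0409, T=0.373, ωT=1.454663, cosh=2.258259, sinh=2.024780; start (x,ẋ)=(0.166307, 1.216986) → end (x,ẋ)=(0.955945, 3.738535)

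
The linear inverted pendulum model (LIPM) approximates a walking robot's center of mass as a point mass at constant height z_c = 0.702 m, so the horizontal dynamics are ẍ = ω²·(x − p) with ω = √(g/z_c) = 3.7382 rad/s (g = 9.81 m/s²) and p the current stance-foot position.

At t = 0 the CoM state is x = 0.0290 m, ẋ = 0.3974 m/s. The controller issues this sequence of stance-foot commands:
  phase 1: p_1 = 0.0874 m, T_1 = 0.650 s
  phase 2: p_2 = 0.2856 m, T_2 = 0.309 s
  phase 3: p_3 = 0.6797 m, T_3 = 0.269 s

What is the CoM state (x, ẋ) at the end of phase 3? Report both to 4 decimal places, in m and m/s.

phase 1: p=0.0874, T=0.650, ωT=2.429830, cosh=5.722502, sinh=5.634450; start (x,ẋ)=(0.029000, 0.397400) → end (x,ẋ)=(0.352192, 1.044060)
phase 2: p=0.2856, T=0.309, ωT=1.155104, cosh=1.744689, sinh=1.429664; start (x,ẋ)=(0.352192, 1.044060) → end (x,ẋ)=(0.801081, 2.177454)
phase 3: p=0.6797, T=0.269, ωT=1.005576, cosh=1.549657, sinh=1.183823; start (x,ẋ)=(0.801081, 2.177454) → end (x,ẋ)=(1.557360, 3.911461)

x = 1.5574, ẋ = 3.9115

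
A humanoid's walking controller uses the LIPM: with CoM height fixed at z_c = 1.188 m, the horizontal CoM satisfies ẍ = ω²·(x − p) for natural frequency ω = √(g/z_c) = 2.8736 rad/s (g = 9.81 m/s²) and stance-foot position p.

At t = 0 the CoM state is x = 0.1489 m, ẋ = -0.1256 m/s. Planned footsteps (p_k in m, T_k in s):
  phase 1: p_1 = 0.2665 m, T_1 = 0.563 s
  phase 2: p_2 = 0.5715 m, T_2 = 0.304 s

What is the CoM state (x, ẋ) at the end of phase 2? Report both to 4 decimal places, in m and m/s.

phase 1: p=0.2665, T=0.563, ωT=1.617837, cosh=2.620249, sinh=2.421922; start (x,ẋ)=(0.148900, -0.125600) → end (x,ẋ)=(-0.147499, -1.147556)
phase 2: p=0.5715, T=0.304, ωT=0.873574, cosh=1.406457, sinh=0.989001; start (x,ẋ)=(-0.147499, -1.147556) → end (x,ẋ)=(-0.834694, -3.657379)

x = -0.8347, ẋ = -3.6574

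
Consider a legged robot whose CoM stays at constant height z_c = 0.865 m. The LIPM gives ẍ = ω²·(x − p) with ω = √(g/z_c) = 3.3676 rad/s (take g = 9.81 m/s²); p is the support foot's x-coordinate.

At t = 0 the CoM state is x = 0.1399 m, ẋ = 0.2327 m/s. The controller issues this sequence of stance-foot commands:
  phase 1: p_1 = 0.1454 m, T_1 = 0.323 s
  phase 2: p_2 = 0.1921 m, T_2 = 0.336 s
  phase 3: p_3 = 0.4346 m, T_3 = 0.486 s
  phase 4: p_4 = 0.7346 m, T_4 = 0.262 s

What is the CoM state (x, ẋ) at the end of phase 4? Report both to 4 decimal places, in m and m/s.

phase 1: p=0.1454, T=0.323, ωT=1.087735, cosh=1.652262, sinh=1.315283; start (x,ẋ)=(0.139900, 0.232700) → end (x,ẋ)=(0.227198, 0.360120)
phase 2: p=0.1921, T=0.336, ωT=1.131514, cosh=1.711445, sinh=1.388900; start (x,ẋ)=(0.227198, 0.360120) → end (x,ẋ)=(0.400693, 0.780489)
phase 3: p=0.4346, T=0.486, ωT=1.636654, cosh=2.666289, sinh=2.471658; start (x,ẋ)=(0.400693, 0.780489) → end (x,ẋ)=(0.917036, 1.798780)
phase 4: p=0.7346, T=0.262, ωT=0.882311, cosh=1.415152, sinh=1.001326; start (x,ẋ)=(0.917036, 1.798780) → end (x,ẋ)=(1.527626, 3.160732)

x = 1.5276, ẋ = 3.1607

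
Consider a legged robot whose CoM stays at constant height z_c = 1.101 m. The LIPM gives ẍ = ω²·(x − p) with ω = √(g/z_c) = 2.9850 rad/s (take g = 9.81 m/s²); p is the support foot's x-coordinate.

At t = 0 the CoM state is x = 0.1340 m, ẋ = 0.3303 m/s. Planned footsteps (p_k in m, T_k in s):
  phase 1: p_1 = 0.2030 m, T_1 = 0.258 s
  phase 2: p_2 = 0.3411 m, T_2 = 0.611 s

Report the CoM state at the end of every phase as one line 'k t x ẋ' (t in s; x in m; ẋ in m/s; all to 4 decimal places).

1 0.2580 0.2064 0.2584
2 0.8690 0.1742 -0.3917

phase 1: p=0.2030, T=0.258, ωT=0.770130, cosh=1.311500, sinh=0.848547; start (x,ẋ)=(0.134000, 0.330300) → end (x,ẋ)=(0.206401, 0.258417)
phase 2: p=0.3411, T=0.611, ωT=1.823835, cosh=3.178489, sinh=3.017084; start (x,ẋ)=(0.206401, 0.258417) → end (x,ẋ)=(0.174156, -0.391721)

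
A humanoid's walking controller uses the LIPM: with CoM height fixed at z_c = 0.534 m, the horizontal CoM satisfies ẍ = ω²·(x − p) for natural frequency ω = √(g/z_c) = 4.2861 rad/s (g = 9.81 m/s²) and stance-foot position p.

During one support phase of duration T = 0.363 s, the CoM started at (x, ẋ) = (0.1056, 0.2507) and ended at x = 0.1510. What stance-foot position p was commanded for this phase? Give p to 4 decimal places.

p = 0.1646

ωT = 4.2861·0.363 = 1.555854; cosh(ωT) = 2.475071, sinh(ωT) = 2.264062
x(T) = p + (x₀−p)·cosh(ωT) + (ẋ₀/ω)·sinh(ωT) ⇒ p·(1 − cosh) = x(T) − x₀·cosh − (ẋ₀/ω)·sinh
numerator   = 0.1510 − (0.1056)·2.475071 − (0.2507/4.2861)·2.264062 = -0.242796
denominator = 1 − 2.475071 = -1.475071
p = -0.242796 / -1.475071 = 0.1646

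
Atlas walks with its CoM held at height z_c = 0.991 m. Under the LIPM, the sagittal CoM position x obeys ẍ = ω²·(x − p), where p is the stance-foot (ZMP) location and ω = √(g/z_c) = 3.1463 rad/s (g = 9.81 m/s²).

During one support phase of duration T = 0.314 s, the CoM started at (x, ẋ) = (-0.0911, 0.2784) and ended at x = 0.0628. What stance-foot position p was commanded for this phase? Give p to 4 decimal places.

p = -0.1885

ωT = 3.1463·0.314 = 0.987938; cosh(ωT) = 1.529017, sinh(ωT) = 1.156674
x(T) = p + (x₀−p)·cosh(ωT) + (ẋ₀/ω)·sinh(ωT) ⇒ p·(1 − cosh) = x(T) − x₀·cosh − (ẋ₀/ω)·sinh
numerator   = 0.0628 − (-0.0911)·1.529017 − (0.2784/3.1463)·1.156674 = 0.099745
denominator = 1 − 1.529017 = -0.529017
p = 0.099745 / -0.529017 = -0.1885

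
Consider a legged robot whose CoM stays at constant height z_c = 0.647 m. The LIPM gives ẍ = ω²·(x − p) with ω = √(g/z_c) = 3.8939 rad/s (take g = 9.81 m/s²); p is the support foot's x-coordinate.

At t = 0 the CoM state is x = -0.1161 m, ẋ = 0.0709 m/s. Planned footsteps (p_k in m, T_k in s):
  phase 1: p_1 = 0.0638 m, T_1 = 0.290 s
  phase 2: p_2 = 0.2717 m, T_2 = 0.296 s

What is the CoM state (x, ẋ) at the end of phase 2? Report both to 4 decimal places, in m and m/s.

x = -0.8922, ẋ = -4.1978

phase 1: p=0.0638, T=0.290, ωT=1.129231, cosh=1.708279, sinh=1.384998; start (x,ẋ)=(-0.116100, 0.070900) → end (x,ẋ)=(-0.218301, -0.849091)
phase 2: p=0.2717, T=0.296, ωT=1.152594, cosh=1.741107, sinh=1.425290; start (x,ẋ)=(-0.218301, -0.849091) → end (x,ẋ)=(-0.892239, -4.197836)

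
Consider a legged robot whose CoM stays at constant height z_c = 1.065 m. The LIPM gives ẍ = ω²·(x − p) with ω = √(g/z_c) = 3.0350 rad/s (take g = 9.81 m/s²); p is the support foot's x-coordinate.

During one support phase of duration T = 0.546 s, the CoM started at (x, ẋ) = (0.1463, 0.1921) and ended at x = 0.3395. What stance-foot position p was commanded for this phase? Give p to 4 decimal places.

ωT = 3.0350·0.546 = 1.657110; cosh(ωT) = 2.717411, sinh(ωT) = 2.526722
x(T) = p + (x₀−p)·cosh(ωT) + (ẋ₀/ω)·sinh(ωT) ⇒ p·(1 − cosh) = x(T) − x₀·cosh − (ẋ₀/ω)·sinh
numerator   = 0.3395 − (0.1463)·2.717411 − (0.1921/3.0350)·2.526722 = -0.217986
denominator = 1 − 2.717411 = -1.717411
p = -0.217986 / -1.717411 = 0.1269

p = 0.1269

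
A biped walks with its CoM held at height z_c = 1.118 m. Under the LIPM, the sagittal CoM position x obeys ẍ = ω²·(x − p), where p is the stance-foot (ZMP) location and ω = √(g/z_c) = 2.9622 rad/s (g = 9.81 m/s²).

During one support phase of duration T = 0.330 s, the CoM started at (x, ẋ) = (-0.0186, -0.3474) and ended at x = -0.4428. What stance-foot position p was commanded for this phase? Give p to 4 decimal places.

p = 0.5431

ωT = 2.9622·0.330 = 0.977526; cosh(ωT) = 1.517057, sinh(ωT) = 1.140816
x(T) = p + (x₀−p)·cosh(ωT) + (ẋ₀/ω)·sinh(ωT) ⇒ p·(1 − cosh) = x(T) − x₀·cosh − (ẋ₀/ω)·sinh
numerator   = -0.4428 − (-0.0186)·1.517057 − (-0.3474/2.9622)·1.140816 = -0.280790
denominator = 1 − 1.517057 = -0.517057
p = -0.280790 / -0.517057 = 0.5431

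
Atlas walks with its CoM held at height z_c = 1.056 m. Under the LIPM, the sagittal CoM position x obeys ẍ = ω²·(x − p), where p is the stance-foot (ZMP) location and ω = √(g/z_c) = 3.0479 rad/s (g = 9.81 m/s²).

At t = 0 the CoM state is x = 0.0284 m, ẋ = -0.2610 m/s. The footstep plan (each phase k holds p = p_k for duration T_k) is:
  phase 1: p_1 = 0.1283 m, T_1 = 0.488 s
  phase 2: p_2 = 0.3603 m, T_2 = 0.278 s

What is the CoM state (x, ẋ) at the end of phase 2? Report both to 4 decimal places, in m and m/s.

x = -0.9187, ẋ = -3.5910

phase 1: p=0.1283, T=0.488, ωT=1.487375, cosh=2.325715, sinh=2.099750; start (x,ẋ)=(0.028400, -0.261000) → end (x,ẋ)=(-0.283846, -1.246354)
phase 2: p=0.3603, T=0.278, ωT=0.847316, cosh=1.380970, sinh=0.952406; start (x,ẋ)=(-0.283846, -1.246354) → end (x,ẋ)=(-0.918707, -3.591030)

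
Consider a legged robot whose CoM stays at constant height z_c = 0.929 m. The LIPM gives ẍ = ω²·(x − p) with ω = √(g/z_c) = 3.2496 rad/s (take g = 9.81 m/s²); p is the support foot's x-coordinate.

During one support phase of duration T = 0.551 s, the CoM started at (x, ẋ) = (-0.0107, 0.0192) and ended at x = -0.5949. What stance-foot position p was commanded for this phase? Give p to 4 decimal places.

ωT = 3.2496·0.551 = 1.790530; cosh(ωT) = 3.079749, sinh(ωT) = 2.912877
x(T) = p + (x₀−p)·cosh(ωT) + (ẋ₀/ω)·sinh(ωT) ⇒ p·(1 − cosh) = x(T) − x₀·cosh − (ẋ₀/ω)·sinh
numerator   = -0.5949 − (-0.0107)·3.079749 − (0.0192/3.2496)·2.912877 = -0.579157
denominator = 1 − 3.079749 = -2.079749
p = -0.579157 / -2.079749 = 0.2785

p = 0.2785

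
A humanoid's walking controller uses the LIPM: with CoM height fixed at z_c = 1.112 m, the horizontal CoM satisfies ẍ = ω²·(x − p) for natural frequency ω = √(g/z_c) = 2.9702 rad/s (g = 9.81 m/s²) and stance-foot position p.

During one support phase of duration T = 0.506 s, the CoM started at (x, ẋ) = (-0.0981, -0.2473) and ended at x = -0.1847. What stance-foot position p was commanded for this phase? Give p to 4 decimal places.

ωT = 2.9702·0.506 = 1.502921; cosh(ωT) = 2.358640, sinh(ωT) = 2.136160
x(T) = p + (x₀−p)·cosh(ωT) + (ẋ₀/ω)·sinh(ωT) ⇒ p·(1 − cosh) = x(T) − x₀·cosh − (ẋ₀/ω)·sinh
numerator   = -0.1847 − (-0.0981)·2.358640 − (-0.2473/2.9702)·2.136160 = 0.224540
denominator = 1 − 2.358640 = -1.358640
p = 0.224540 / -1.358640 = -0.1653

p = -0.1653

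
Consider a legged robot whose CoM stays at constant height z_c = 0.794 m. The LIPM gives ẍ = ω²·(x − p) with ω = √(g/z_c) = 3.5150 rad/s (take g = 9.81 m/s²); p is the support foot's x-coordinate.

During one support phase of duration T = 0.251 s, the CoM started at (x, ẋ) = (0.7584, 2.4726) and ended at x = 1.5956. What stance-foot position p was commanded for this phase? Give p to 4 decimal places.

p = 0.4383

ωT = 3.5150·0.251 = 0.882265; cosh(ωT) = 1.415106, sinh(ωT) = 1.001261
x(T) = p + (x₀−p)·cosh(ωT) + (ẋ₀/ω)·sinh(ωT) ⇒ p·(1 − cosh) = x(T) − x₀·cosh − (ẋ₀/ω)·sinh
numerator   = 1.5956 − (0.7584)·1.415106 − (2.4726/3.5150)·1.001261 = -0.181946
denominator = 1 − 1.415106 = -0.415106
p = -0.181946 / -0.415106 = 0.4383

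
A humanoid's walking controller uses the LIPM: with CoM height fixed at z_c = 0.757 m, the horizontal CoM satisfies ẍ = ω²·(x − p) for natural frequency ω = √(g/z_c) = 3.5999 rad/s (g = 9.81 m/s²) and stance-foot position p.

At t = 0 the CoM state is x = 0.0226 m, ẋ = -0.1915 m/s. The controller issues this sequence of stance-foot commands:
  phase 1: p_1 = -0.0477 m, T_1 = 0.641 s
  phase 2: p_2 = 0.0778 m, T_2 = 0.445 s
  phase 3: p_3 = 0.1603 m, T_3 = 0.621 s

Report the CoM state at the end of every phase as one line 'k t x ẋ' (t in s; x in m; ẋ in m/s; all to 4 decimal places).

phase 1: p=-0.0477, T=0.641, ωT=2.307536, cosh=5.074568, sinh=4.975062; start (x,ẋ)=(0.022600, -0.191500) → end (x,ẋ)=(0.044389, 0.287274)
phase 2: p=0.0778, T=0.445, ωT=1.601955, cosh=2.582115, sinh=2.380613; start (x,ẋ)=(0.044389, 0.287274) → end (x,ẋ)=(0.181503, 0.455444)
phase 3: p=0.1603, T=0.621, ωT=2.235538, cosh=4.729223, sinh=4.622288; start (x,ẋ)=(0.181503, 0.455444) → end (x,ẋ)=(0.845368, 2.506718)

1 0.6410 0.0444 0.2873
2 1.0860 0.1815 0.4554
3 1.7070 0.8454 2.5067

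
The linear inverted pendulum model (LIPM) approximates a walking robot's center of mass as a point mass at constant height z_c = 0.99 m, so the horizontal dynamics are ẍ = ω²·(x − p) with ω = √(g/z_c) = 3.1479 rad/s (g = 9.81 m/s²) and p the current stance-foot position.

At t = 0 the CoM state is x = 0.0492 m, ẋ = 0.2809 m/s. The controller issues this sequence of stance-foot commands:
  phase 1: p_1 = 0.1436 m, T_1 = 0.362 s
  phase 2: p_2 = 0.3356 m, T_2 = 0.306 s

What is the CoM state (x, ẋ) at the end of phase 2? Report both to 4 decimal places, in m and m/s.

phase 1: p=0.1436, T=0.362, ωT=1.139540, cosh=1.722648, sinh=1.402682; start (x,ẋ)=(0.049200, 0.280900) → end (x,ẋ)=(0.106149, 0.067068)
phase 2: p=0.3356, T=0.306, ωT=0.963257, cosh=1.500933, sinh=1.119285; start (x,ẋ)=(0.106149, 0.067068) → end (x,ẋ)=(0.015057, -0.707782)

x = 0.0151, ẋ = -0.7078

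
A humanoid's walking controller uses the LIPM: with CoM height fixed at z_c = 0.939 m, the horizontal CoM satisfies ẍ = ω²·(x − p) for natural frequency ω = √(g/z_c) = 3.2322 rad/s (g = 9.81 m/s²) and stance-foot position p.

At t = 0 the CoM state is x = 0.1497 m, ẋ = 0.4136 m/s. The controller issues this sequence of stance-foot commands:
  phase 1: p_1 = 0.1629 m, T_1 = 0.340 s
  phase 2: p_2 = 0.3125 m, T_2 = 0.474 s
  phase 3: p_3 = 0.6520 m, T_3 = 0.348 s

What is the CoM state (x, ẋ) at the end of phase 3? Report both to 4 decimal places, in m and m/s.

x = 1.4553, ẋ = 2.9975

phase 1: p=0.1629, T=0.340, ωT=1.098948, cosh=1.667114, sinh=1.333893; start (x,ẋ)=(0.149700, 0.413600) → end (x,ẋ)=(0.311582, 0.632608)
phase 2: p=0.3125, T=0.474, ωT=1.532063, cosh=2.421901, sinh=2.205812; start (x,ẋ)=(0.311582, 0.632608) → end (x,ẋ)=(0.742000, 1.525570)
phase 3: p=0.6520, T=0.348, ωT=1.124806, cosh=1.702167, sinh=1.377451; start (x,ẋ)=(0.742000, 1.525570) → end (x,ẋ)=(1.455340, 2.997472)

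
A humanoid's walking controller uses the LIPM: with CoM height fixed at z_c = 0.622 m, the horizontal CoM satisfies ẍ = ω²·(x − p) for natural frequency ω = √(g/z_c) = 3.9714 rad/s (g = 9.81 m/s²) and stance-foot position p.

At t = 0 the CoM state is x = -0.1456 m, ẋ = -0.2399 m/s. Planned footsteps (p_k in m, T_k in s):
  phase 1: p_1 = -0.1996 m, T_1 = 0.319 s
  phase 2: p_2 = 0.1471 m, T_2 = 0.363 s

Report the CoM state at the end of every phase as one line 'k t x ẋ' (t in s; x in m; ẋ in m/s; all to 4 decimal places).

1 0.3190 -0.1949 -0.1092
2 0.6820 -0.6710 -2.9536

phase 1: p=-0.1996, T=0.319, ωT=1.266877, cosh=1.915729, sinh=1.634019; start (x,ẋ)=(-0.145600, -0.239900) → end (x,ẋ)=(-0.194857, -0.109159)
phase 2: p=0.1471, T=0.363, ωT=1.441618, cosh=2.232038, sinh=1.995493; start (x,ẋ)=(-0.194857, -0.109159) → end (x,ẋ)=(-0.671009, -2.953620)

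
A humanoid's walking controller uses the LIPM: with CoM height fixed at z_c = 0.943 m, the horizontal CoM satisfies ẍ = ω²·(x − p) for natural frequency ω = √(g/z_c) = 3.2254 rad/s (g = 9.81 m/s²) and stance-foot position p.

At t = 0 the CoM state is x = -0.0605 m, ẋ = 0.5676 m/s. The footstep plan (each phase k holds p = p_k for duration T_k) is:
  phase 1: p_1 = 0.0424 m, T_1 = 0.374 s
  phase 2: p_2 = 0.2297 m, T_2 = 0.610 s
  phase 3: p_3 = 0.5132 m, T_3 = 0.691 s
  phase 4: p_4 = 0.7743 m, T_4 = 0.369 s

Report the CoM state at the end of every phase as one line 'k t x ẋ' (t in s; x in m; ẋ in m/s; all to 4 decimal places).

1 0.3740 0.1227 0.5284
2 0.9840 0.4141 0.7170
3 1.6750 1.0681 1.9014
4 2.0440 2.1814 4.8285

phase 1: p=0.0424, T=0.374, ωT=1.206300, cosh=1.820201, sinh=1.520898; start (x,ẋ)=(-0.060500, 0.567600) → end (x,ẋ)=(0.122746, 0.528370)
phase 2: p=0.2297, T=0.610, ωT=1.967494, cosh=3.646268, sinh=3.506461; start (x,ẋ)=(0.122746, 0.528370) → end (x,ẋ)=(0.414129, 0.716957)
phase 3: p=0.5132, T=0.691, ωT=2.228751, cosh=4.697962, sinh=4.590299; start (x,ẋ)=(0.414129, 0.716957) → end (x,ẋ)=(1.068123, 1.901440)
phase 4: p=0.7743, T=0.369, ωT=1.190173, cosh=1.795909, sinh=1.491740; start (x,ẋ)=(1.068123, 1.901440) → end (x,ẋ)=(2.181390, 4.828528)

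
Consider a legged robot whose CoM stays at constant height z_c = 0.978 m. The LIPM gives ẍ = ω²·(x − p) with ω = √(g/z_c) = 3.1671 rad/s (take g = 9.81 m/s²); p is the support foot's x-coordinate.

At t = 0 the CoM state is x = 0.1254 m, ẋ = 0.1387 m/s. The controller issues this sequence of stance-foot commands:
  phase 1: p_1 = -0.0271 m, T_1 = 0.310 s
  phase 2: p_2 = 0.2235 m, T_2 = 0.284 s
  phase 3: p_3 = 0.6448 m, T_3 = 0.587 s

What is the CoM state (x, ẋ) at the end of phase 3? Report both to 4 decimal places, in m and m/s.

phase 1: p=-0.0271, T=0.310, ωT=0.981801, cosh=1.521948, sinh=1.147312; start (x,ẋ)=(0.125400, 0.138700) → end (x,ẋ)=(0.255242, 0.765226)
phase 2: p=0.2235, T=0.284, ωT=0.899456, cosh=1.432529, sinh=1.025738; start (x,ẋ)=(0.255242, 0.765226) → end (x,ẋ)=(0.516808, 1.199327)
phase 3: p=0.6448, T=0.587, ωT=1.859088, cosh=3.286847, sinh=3.131032; start (x,ẋ)=(0.516808, 1.199327) → end (x,ẋ)=(1.409778, 2.672795)

x = 1.4098, ẋ = 2.6728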